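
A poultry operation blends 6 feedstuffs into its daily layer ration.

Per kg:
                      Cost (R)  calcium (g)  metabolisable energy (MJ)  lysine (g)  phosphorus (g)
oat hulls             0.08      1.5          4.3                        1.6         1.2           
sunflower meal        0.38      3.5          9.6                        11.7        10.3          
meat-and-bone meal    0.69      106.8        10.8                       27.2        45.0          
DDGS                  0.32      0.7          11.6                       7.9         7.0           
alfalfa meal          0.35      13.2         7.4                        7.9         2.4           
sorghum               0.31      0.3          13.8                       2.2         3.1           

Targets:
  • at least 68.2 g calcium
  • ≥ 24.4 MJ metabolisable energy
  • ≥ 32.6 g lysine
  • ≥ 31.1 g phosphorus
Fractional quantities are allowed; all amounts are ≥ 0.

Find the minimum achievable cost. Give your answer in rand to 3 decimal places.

R0.950

This is a linear program. Let x1 = kg of oat hulls, x2 = kg of sunflower meal, x3 = kg of meat-and-bone meal, x4 = kg of DDGS, x5 = kg of alfalfa meal, x6 = kg of sorghum.
Minimise 0.08x1 + 0.38x2 + 0.69x3 + 0.32x4 + 0.35x5 + 0.31x6 subject to:
  1.5x1 + 3.5x2 + 106.8x3 + 0.7x4 + 13.2x5 + 0.3x6 ≥ 68.2   (calcium)
  4.3x1 + 9.6x2 + 10.8x3 + 11.6x4 + 7.4x5 + 13.8x6 ≥ 24.4   (metabolisable energy)
  1.6x1 + 11.7x2 + 27.2x3 + 7.9x4 + 7.9x5 + 2.2x6 ≥ 32.6   (lysine)
  1.2x1 + 10.3x2 + 45x3 + 7x4 + 2.4x5 + 3.1x6 ≥ 31.1   (phosphorus)
  x1, x2, x3, x4, x5, x6 ≥ 0.
At the optimum only oat hulls, meat-and-bone meal are positive (sunflower meal, DDGS, alfalfa meal, sorghum = 0). The metabolisable energy and lysine requirements are met with equality.
So oat hulls = 3.126 kg, meat-and-bone meal = 1.015 kg.
Total cost: 0.08·3.126 + 0.69·1.015 = 0.95043.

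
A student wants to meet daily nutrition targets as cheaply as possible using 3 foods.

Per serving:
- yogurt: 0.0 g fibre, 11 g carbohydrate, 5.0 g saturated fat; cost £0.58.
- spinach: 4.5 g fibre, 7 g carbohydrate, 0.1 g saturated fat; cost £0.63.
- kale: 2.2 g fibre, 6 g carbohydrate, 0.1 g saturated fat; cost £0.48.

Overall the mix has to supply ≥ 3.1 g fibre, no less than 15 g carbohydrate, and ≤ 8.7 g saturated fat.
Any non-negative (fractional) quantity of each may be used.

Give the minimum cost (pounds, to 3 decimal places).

Set it up as a linear program. Let x1 = servings of yogurt, x2 = servings of spinach, x3 = servings of kale.
Minimise 0.58x1 + 0.63x2 + 0.48x3 subject to:
  4.5x2 + 2.2x3 ≥ 3.1   (fibre)
  11x1 + 7x2 + 6x3 ≥ 15   (carbohydrate)
  5x1 + 0.1x2 + 0.1x3 ≤ 8.7   (saturated fat)
  x1, x2, x3 ≥ 0.
The cheapest feasible vertex uses only yogurt, spinach; kale is not used. Binding constraints: fibre and carbohydrate.
That vertex is x1 = 0.9253, x2 = 0.6889.
Cost = 0.58·0.9253 + 0.63·0.6889 = 0.97068.

£0.971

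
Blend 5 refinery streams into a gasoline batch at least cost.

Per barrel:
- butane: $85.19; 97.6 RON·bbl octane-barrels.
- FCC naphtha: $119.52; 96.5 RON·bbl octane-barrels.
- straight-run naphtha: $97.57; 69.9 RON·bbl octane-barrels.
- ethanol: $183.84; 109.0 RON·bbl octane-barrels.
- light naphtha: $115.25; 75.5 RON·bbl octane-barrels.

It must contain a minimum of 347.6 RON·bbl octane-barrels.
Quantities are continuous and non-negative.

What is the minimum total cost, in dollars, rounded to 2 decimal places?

$303.40

Let x1 = barrels of butane, x2 = barrels of FCC naphtha, x3 = barrels of straight-run naphtha, x4 = barrels of ethanol, x5 = barrels of light naphtha.
Minimize 85.19x1 + 119.52x2 + 97.57x3 + 183.84x4 + 115.25x5 s.t.:
  97.6x1 + 96.5x2 + 69.9x3 + 109x4 + 75.5x5 ≥ 347.6   (octane-barrels)
  x1, x2, x3, x4, x5 ≥ 0.
At the optimum only butane is positive (FCC naphtha, straight-run naphtha, ethanol, light naphtha = 0). The octane-barrels requirement is met with equality.
That vertex is x1 = 3.5615.
Hence cost = 85.19·3.5615 = $303.4042.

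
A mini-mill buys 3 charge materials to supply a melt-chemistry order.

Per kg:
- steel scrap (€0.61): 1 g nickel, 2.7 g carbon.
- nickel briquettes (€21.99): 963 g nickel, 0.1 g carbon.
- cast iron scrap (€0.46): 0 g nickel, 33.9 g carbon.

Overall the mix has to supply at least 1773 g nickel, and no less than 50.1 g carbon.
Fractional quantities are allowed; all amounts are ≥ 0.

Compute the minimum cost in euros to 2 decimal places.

Let x1 = kg of steel scrap, x2 = kg of nickel briquettes, x3 = kg of cast iron scrap.
Minimize 0.61x1 + 21.99x2 + 0.46x3 with:
  1x1 + 963x2 ≥ 1773   (nickel)
  2.7x1 + 0.1x2 + 33.9x3 ≥ 50.1   (carbon)
  x1, x2, x3 ≥ 0.
At the optimum only nickel briquettes, cast iron scrap are positive (steel scrap = 0). Binding constraints: nickel and carbon.
Solving gives x2 = 1.841, x3 = 1.472.
Objective = 21.99·1.841 + 0.46·1.472 = 41.1607.

€41.16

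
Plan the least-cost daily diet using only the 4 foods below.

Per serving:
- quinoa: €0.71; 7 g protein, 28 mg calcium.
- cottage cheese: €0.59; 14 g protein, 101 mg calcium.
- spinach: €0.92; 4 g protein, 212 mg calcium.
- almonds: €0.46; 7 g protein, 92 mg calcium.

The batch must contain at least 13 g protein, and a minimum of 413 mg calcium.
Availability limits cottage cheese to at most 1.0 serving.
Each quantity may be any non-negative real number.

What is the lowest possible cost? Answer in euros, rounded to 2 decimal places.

Let x1 = servings of quinoa, x2 = servings of cottage cheese, x3 = servings of spinach, x4 = servings of almonds.
min 0.71x1 + 0.59x2 + 0.92x3 + 0.46x4 with:
  7x1 + 14x2 + 4x3 + 7x4 ≥ 13   (protein)
  28x1 + 101x2 + 212x3 + 92x4 ≥ 413   (calcium)
  x2 ≤ 1
  x1, x2, x3, x4 ≥ 0.
The minimum-cost mix takes nothing from quinoa, cottage cheese — only spinach, almonds. The protein and calcium requirements are met with equality.
Solving gives x3 = 1.519, x4 = 0.9892.
Total cost: 0.92·1.519 + 0.46·0.9892 = 1.8525.

€1.85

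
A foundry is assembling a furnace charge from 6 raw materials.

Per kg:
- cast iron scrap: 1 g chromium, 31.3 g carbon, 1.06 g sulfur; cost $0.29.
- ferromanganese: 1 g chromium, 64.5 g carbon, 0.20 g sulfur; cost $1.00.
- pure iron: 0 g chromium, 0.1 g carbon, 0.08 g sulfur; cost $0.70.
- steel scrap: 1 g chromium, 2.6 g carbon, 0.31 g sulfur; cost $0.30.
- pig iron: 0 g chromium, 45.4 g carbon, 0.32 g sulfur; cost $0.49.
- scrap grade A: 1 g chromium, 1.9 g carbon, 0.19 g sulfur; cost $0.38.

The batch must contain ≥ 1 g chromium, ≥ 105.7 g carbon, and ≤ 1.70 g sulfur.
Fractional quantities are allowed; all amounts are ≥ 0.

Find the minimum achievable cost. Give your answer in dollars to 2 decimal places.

$1.09

This is a linear program. Let x1 = kg of cast iron scrap, x2 = kg of ferromanganese, x3 = kg of pure iron, x4 = kg of steel scrap, x5 = kg of pig iron, x6 = kg of scrap grade A.
Minimise 0.29x1 + 1x2 + 0.7x3 + 0.3x4 + 0.49x5 + 0.38x6 s.t.:
  1x1 + 1x2 + 1x4 + 1x6 ≥ 1   (chromium)
  31.3x1 + 64.5x2 + 0.1x3 + 2.6x4 + 45.4x5 + 1.9x6 ≥ 105.7   (carbon)
  1.06x1 + 0.2x2 + 0.08x3 + 0.31x4 + 0.32x5 + 0.19x6 ≤ 1.7   (sulfur)
  x1, x2, x3, x4, x5, x6 ≥ 0.
The minimum-cost mix takes nothing from ferromanganese, pure iron, steel scrap, scrap grade A — only cast iron scrap, pig iron. There the carbon and sulfur constraints are tight.
That vertex is x1 = 1.138, x5 = 1.544.
Objective = 0.29·1.138 + 0.49·1.544 = 1.0866.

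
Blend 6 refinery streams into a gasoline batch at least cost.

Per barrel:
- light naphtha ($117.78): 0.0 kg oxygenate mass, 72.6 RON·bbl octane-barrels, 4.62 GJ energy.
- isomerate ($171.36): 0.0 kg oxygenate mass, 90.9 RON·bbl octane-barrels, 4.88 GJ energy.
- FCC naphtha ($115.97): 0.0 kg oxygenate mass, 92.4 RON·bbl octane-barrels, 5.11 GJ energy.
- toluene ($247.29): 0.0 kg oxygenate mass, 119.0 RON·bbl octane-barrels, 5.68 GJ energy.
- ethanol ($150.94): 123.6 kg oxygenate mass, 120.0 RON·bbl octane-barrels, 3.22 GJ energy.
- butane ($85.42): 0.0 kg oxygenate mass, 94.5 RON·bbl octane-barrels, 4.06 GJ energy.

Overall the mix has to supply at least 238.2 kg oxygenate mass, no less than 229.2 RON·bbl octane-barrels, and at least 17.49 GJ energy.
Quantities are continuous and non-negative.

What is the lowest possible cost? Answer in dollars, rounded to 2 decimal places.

Set it up as a linear program. Let x1 = barrels of light naphtha, x2 = barrels of isomerate, x3 = barrels of FCC naphtha, x4 = barrels of toluene, x5 = barrels of ethanol, x6 = barrels of butane.
Minimize 117.78x1 + 171.36x2 + 115.97x3 + 247.29x4 + 150.94x5 + 85.42x6 s.t.:
  123.6x5 ≥ 238.2   (oxygenate mass)
  72.6x1 + 90.9x2 + 92.4x3 + 119x4 + 120x5 + 94.5x6 ≥ 229.2   (octane-barrels)
  4.62x1 + 4.88x2 + 5.11x3 + 5.68x4 + 3.22x5 + 4.06x6 ≥ 17.49   (energy)
  x1, x2, x3, x4, x5, x6 ≥ 0.
The minimum-cost mix takes nothing from light naphtha, isomerate, FCC naphtha, toluene — only ethanol, butane. Binding constraints: oxygenate mass and energy.
Solving gives x5 = 1.9272, x6 = 2.7794.
Hence cost = 150.94·1.9272 + 85.42·2.7794 = $528.3079.

$528.31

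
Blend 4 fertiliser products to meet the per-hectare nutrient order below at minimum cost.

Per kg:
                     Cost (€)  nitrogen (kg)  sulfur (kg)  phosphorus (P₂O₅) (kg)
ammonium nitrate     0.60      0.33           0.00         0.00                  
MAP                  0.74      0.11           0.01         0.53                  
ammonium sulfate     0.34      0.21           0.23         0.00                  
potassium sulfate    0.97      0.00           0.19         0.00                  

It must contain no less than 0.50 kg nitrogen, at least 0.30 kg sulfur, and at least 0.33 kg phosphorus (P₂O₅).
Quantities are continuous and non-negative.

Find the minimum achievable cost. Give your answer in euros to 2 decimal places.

Let x1 = kg of ammonium nitrate, x2 = kg of MAP, x3 = kg of ammonium sulfate, x4 = kg of potassium sulfate.
Minimize 0.6x1 + 0.74x2 + 0.34x3 + 0.97x4 subject to:
  0.33x1 + 0.11x2 + 0.21x3 ≥ 0.5   (nitrogen)
  0.01x2 + 0.23x3 + 0.19x4 ≥ 0.3   (sulfur)
  0.53x2 ≥ 0.33   (phosphorus (P₂O₅))
  x1, x2, x3, x4 ≥ 0.
The cheapest feasible vertex uses only MAP, ammonium sulfate; ammonium nitrate, potassium sulfate are not used. Binding constraints: nitrogen and phosphorus (P₂O₅).
That vertex is x2 = 0.6226, x3 = 2.055.
Hence cost = 0.74·0.6226 + 0.34·2.055 = €1.1594.

€1.16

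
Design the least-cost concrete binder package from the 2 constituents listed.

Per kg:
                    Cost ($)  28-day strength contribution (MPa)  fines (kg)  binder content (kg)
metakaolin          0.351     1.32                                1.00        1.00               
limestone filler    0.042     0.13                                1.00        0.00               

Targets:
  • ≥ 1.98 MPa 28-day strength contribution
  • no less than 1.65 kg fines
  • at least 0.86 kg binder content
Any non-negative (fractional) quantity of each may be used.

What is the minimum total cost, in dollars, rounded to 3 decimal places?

Let x1 = kg of metakaolin, x2 = kg of limestone filler.
min 0.351x1 + 0.042x2 subject to:
  1.32x1 + 0.13x2 ≥ 1.98   (28-day strength contribution)
  1x1 + 1x2 ≥ 1.65   (fines)
  1x1 ≥ 0.86   (binder content)
  x1, x2 ≥ 0.
Both inputs are positive at the optimum. The 28-day strength contribution and fines requirements are met with equality.
Optimal quantities: metakaolin = 1.484 kg, limestone filler = 0.1664 kg.
Objective = 0.351·1.484 + 0.042·0.1664 = 0.52787.

$0.528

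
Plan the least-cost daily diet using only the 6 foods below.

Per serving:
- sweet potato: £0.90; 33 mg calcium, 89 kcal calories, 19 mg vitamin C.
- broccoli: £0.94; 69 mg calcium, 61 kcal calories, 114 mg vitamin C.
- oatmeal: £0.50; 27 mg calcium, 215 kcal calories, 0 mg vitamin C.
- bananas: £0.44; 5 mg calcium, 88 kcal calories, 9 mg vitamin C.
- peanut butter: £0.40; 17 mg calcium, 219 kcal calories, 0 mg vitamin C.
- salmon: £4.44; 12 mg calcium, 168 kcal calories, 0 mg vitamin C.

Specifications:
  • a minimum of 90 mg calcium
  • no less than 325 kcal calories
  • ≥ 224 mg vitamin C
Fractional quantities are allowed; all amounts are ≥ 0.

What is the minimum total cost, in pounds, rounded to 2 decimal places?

£2.22

Let x1 = servings of sweet potato, x2 = servings of broccoli, x3 = servings of oatmeal, x4 = servings of bananas, x5 = servings of peanut butter, x6 = servings of salmon.
min 0.9x1 + 0.94x2 + 0.5x3 + 0.44x4 + 0.4x5 + 4.44x6 subject to:
  33x1 + 69x2 + 27x3 + 5x4 + 17x5 + 12x6 ≥ 90   (calcium)
  89x1 + 61x2 + 215x3 + 88x4 + 219x5 + 168x6 ≥ 325   (calories)
  19x1 + 114x2 + 9x4 ≥ 224   (vitamin C)
  x1, x2, x3, x4, x5, x6 ≥ 0.
At the optimum only broccoli, peanut butter are positive (sweet potato, oatmeal, bananas, salmon = 0). The calories and vitamin C requirements are met with equality.
That vertex is x2 = 1.965, x5 = 0.9367.
Cost = 0.94·1.965 + 0.4·0.9367 = 2.2218.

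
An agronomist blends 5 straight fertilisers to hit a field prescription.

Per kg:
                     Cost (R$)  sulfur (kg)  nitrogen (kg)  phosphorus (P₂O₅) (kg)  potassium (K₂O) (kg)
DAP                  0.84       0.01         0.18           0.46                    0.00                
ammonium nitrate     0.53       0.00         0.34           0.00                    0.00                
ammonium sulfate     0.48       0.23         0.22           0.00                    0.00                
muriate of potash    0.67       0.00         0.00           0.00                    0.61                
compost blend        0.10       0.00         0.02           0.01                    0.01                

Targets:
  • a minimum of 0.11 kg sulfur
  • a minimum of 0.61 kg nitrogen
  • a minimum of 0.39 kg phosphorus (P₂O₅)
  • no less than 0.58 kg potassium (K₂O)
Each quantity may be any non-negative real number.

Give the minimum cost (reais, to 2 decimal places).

Let x1 = kg of DAP, x2 = kg of ammonium nitrate, x3 = kg of ammonium sulfate, x4 = kg of muriate of potash, x5 = kg of compost blend.
min 0.84x1 + 0.53x2 + 0.48x3 + 0.67x4 + 0.1x5 with:
  0.01x1 + 0.23x3 ≥ 0.11   (sulfur)
  0.18x1 + 0.34x2 + 0.22x3 + 0.02x5 ≥ 0.61   (nitrogen)
  0.46x1 + 0.01x5 ≥ 0.39   (phosphorus (P₂O₅))
  0.61x4 + 0.01x5 ≥ 0.58   (potassium (K₂O))
  x1, x2, x3, x4, x5 ≥ 0.
The optimal basis is {DAP, ammonium nitrate, ammonium sulfate, muriate of potash}; compost blend drops out. There the sulfur, nitrogen, phosphorus (P₂O₅), potassium (K₂O) constraints are tight.
That vertex is x1 = 0.8478, x2 = 1.06, x3 = 0.4414, x4 = 0.9508.
Objective = 0.84·0.8478 + 0.53·1.06 + 0.48·0.4414 + 0.67·0.9508 = 2.1229.

R$2.12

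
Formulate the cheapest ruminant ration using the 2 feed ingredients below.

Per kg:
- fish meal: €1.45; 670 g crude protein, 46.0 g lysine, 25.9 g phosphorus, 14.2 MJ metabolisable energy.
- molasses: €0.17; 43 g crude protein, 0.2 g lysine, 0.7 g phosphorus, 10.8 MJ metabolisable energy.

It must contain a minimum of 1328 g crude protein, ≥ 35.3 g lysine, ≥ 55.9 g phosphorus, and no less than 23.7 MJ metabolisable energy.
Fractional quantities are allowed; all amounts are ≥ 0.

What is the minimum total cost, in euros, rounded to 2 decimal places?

€3.13

Set it up as a linear program. Let x1 = kg of fish meal, x2 = kg of molasses.
Minimise 1.45x1 + 0.17x2 s.t.:
  670x1 + 43x2 ≥ 1328   (crude protein)
  46x1 + 0.2x2 ≥ 35.3   (lysine)
  25.9x1 + 0.7x2 ≥ 55.9   (phosphorus)
  14.2x1 + 10.8x2 ≥ 23.7   (metabolisable energy)
  x1, x2 ≥ 0.
The optimal basis is {fish meal}; molasses drops out. The phosphorus requirement is met with equality.
So fish meal = 2.158 kg.
Hence cost = 1.45·2.158 = €3.1291.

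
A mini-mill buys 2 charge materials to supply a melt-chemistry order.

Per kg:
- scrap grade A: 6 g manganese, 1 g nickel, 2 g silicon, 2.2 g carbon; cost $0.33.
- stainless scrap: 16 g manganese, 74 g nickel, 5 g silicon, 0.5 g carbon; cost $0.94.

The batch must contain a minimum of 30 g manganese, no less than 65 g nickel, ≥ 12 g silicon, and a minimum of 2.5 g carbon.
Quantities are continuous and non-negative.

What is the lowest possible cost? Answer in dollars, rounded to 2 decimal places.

Set it up as a linear program. Let x1 = kg of scrap grade A, x2 = kg of stainless scrap.
Minimise 0.33x1 + 0.94x2 subject to:
  6x1 + 16x2 ≥ 30   (manganese)
  1x1 + 74x2 ≥ 65   (nickel)
  2x1 + 5x2 ≥ 12   (silicon)
  2.2x1 + 0.5x2 ≥ 2.5   (carbon)
  x1, x2 ≥ 0.
Both inputs are positive at the optimum. The nickel and silicon requirements are met with equality.
So scrap grade A = 3.937 kg, stainless scrap = 0.8252 kg.
Total cost: 0.33·3.937 + 0.94·0.8252 = 2.0749.

$2.07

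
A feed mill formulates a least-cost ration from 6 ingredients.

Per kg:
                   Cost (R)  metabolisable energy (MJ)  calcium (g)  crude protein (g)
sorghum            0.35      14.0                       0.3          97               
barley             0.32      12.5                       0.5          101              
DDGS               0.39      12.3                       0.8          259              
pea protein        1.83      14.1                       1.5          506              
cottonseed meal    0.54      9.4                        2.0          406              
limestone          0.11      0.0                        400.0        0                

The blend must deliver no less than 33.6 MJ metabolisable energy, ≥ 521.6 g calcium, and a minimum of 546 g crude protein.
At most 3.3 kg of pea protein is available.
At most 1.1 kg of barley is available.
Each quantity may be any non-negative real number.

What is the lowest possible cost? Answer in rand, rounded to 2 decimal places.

Let x1 = kg of sorghum, x2 = kg of barley, x3 = kg of DDGS, x4 = kg of pea protein, x5 = kg of cottonseed meal, x6 = kg of limestone.
Minimize 0.35x1 + 0.32x2 + 0.39x3 + 1.83x4 + 0.54x5 + 0.11x6 s.t.:
  14x1 + 12.5x2 + 12.3x3 + 14.1x4 + 9.4x5 ≥ 33.6   (metabolisable energy)
  0.3x1 + 0.5x2 + 0.8x3 + 1.5x4 + 2x5 + 400x6 ≥ 521.6   (calcium)
  97x1 + 101x2 + 259x3 + 506x4 + 406x5 ≥ 546   (crude protein)
  x4 ≤ 3.3
  x2 ≤ 1.1
  x1, x2, x3, x4, x5, x6 ≥ 0.
The cheapest feasible vertex uses only sorghum, DDGS, limestone; barley, pea protein, cottonseed meal are not used. The metabolisable energy, calcium, crude protein requirements are met with equality.
Solving gives x1 = 0.8166, x3 = 1.802, x6 = 1.3.
Total cost: 0.35·0.8166 + 0.39·1.802 + 0.11·1.3 = 1.1316.

R1.13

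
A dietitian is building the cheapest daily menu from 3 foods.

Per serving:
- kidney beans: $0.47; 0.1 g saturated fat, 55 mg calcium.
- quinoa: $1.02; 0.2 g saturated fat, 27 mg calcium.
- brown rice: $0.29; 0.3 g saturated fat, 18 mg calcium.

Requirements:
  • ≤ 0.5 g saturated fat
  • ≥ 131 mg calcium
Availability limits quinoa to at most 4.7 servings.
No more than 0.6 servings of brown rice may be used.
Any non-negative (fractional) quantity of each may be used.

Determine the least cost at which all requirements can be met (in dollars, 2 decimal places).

$1.12

This is a linear program. Let x1 = servings of kidney beans, x2 = servings of quinoa, x3 = servings of brown rice.
Minimize 0.47x1 + 1.02x2 + 0.29x3 subject to:
  0.1x1 + 0.2x2 + 0.3x3 ≤ 0.5   (saturated fat)
  55x1 + 27x2 + 18x3 ≥ 131   (calcium)
  x2 ≤ 4.7
  x3 ≤ 0.6
  x1, x2, x3 ≥ 0.
The optimal basis is {kidney beans}; quinoa, brown rice drop out. There the calcium constraint is tight.
That vertex is x1 = 2.382.
Objective = 0.47·2.382 = 1.1195.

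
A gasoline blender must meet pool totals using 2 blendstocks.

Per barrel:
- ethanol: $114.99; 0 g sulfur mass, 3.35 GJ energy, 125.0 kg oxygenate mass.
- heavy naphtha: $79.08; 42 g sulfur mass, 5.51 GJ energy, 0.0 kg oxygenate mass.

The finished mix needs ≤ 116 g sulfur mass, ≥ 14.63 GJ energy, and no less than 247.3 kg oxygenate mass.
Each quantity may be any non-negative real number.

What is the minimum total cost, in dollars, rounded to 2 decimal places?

$342.35

This is a linear program. Let x1 = barrels of ethanol, x2 = barrels of heavy naphtha.
min 114.99x1 + 79.08x2 with:
  42x2 ≤ 116   (sulfur mass)
  3.35x1 + 5.51x2 ≥ 14.63   (energy)
  125x1 ≥ 247.3   (oxygenate mass)
  x1, x2 ≥ 0.
Both inputs are positive at the optimum. Binding constraints: energy and oxygenate mass.
Optimal quantities: ethanol = 1.9784 barrels, heavy naphtha = 1.45233 barrels.
Cost = 114.99·1.9784 + 79.08·1.45233 = 342.3465.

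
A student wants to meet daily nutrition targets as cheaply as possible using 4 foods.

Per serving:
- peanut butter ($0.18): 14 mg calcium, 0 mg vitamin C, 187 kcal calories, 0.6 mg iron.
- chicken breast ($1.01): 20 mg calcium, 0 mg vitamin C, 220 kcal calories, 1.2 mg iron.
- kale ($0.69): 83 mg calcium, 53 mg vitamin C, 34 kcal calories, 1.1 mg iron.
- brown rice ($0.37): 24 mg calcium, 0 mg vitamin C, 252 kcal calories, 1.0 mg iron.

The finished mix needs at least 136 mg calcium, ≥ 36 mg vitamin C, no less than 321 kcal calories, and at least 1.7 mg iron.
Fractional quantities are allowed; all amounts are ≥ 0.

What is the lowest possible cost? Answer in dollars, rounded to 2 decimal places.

$1.22

This is a linear program. Let x1 = servings of peanut butter, x2 = servings of chicken breast, x3 = servings of kale, x4 = servings of brown rice.
min 0.18x1 + 1.01x2 + 0.69x3 + 0.37x4 subject to:
  14x1 + 20x2 + 83x3 + 24x4 ≥ 136   (calcium)
  53x3 ≥ 36   (vitamin C)
  187x1 + 220x2 + 34x3 + 252x4 ≥ 321   (calories)
  0.6x1 + 1.2x2 + 1.1x3 + 1x4 ≥ 1.7   (iron)
  x1, x2, x3, x4 ≥ 0.
The minimum-cost mix takes nothing from chicken breast, brown rice — only peanut butter, kale. There the calcium and calories constraints are tight.
Solving gives x1 = 1.464, x3 = 1.392.
Cost = 0.18·1.464 + 0.69·1.392 = 1.2240.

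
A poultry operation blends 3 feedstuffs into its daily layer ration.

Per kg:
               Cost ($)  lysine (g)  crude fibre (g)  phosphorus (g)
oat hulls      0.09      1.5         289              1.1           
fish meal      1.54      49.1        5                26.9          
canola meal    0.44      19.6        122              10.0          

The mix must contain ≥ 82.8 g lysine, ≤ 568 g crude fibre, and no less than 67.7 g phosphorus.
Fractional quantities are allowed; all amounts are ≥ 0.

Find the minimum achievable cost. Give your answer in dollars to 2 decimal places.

This is a linear program. Let x1 = kg of oat hulls, x2 = kg of fish meal, x3 = kg of canola meal.
Minimise 0.09x1 + 1.54x2 + 0.44x3 subject to:
  1.5x1 + 49.1x2 + 19.6x3 ≥ 82.8   (lysine)
  289x1 + 5x2 + 122x3 ≤ 568   (crude fibre)
  1.1x1 + 26.9x2 + 10x3 ≥ 67.7   (phosphorus)
  x1, x2, x3 ≥ 0.
At the optimum only fish meal, canola meal are positive (oat hulls = 0). Binding constraints: crude fibre and phosphorus.
So fish meal = 0.7981 kg, canola meal = 4.623 kg.
Total cost: 1.54·0.7981 + 0.44·4.623 = 3.2632.

$3.26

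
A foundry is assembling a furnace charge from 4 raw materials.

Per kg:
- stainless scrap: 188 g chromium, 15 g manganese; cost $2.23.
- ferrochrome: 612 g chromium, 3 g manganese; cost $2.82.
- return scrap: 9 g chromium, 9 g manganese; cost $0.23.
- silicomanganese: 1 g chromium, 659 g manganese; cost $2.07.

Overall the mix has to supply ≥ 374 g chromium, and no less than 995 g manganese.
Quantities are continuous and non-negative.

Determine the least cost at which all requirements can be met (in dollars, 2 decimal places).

Let x1 = kg of stainless scrap, x2 = kg of ferrochrome, x3 = kg of return scrap, x4 = kg of silicomanganese.
min 2.23x1 + 2.82x2 + 0.23x3 + 2.07x4 with:
  188x1 + 612x2 + 9x3 + 1x4 ≥ 374   (chromium)
  15x1 + 3x2 + 9x3 + 659x4 ≥ 995   (manganese)
  x1, x2, x3, x4 ≥ 0.
The optimal basis is {ferrochrome, silicomanganese}; stainless scrap, return scrap drop out. The chromium and manganese requirements are met with equality.
So ferrochrome = 0.6086 kg, silicomanganese = 1.507 kg.
Cost = 2.82·0.6086 + 2.07·1.507 = 4.8357.

$4.84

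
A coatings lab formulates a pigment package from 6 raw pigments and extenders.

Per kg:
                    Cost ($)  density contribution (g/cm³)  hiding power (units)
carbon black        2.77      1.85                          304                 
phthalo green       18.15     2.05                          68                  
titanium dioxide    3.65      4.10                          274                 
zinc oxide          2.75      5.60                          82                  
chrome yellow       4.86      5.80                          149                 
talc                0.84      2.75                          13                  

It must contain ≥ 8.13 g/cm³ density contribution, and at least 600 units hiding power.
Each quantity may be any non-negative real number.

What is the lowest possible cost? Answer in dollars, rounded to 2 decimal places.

Let x1 = kg of carbon black, x2 = kg of phthalo green, x3 = kg of titanium dioxide, x4 = kg of zinc oxide, x5 = kg of chrome yellow, x6 = kg of talc.
min 2.77x1 + 18.15x2 + 3.65x3 + 2.75x4 + 4.86x5 + 0.84x6 s.t.:
  1.85x1 + 2.05x2 + 4.1x3 + 5.6x4 + 5.8x5 + 2.75x6 ≥ 8.13   (density contribution)
  304x1 + 68x2 + 274x3 + 82x4 + 149x5 + 13x6 ≥ 600   (hiding power)
  x1, x2, x3, x4, x5, x6 ≥ 0.
At the optimum only carbon black, talc are positive (phthalo green, titanium dioxide, zinc oxide, chrome yellow = 0). Binding constraints: density contribution and hiding power.
That vertex is x1 = 1.902, x6 = 1.677.
Cost = 2.77·1.902 + 0.84·1.677 = 6.6772.

$6.68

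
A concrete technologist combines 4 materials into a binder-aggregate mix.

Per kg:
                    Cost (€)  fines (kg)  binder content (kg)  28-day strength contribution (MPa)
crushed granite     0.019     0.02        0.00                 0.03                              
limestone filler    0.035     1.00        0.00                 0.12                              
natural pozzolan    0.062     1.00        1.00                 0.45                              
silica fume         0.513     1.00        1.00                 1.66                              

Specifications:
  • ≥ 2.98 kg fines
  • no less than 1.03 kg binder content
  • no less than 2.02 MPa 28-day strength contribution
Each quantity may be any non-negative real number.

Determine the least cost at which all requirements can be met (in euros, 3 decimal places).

This is a linear program. Let x1 = kg of crushed granite, x2 = kg of limestone filler, x3 = kg of natural pozzolan, x4 = kg of silica fume.
Minimize 0.019x1 + 0.035x2 + 0.062x3 + 0.513x4 subject to:
  0.02x1 + 1x2 + 1x3 + 1x4 ≥ 2.98   (fines)
  1x3 + 1x4 ≥ 1.03   (binder content)
  0.03x1 + 0.12x2 + 0.45x3 + 1.66x4 ≥ 2.02   (28-day strength contribution)
  x1, x2, x3, x4 ≥ 0.
The minimum-cost mix takes nothing from crushed granite, limestone filler, silica fume — only natural pozzolan. The 28-day strength contribution requirement is met with equality.
Optimal quantities: natural pozzolan = 4.489 kg.
Hence cost = 0.062·4.489 = €0.27832.

€0.278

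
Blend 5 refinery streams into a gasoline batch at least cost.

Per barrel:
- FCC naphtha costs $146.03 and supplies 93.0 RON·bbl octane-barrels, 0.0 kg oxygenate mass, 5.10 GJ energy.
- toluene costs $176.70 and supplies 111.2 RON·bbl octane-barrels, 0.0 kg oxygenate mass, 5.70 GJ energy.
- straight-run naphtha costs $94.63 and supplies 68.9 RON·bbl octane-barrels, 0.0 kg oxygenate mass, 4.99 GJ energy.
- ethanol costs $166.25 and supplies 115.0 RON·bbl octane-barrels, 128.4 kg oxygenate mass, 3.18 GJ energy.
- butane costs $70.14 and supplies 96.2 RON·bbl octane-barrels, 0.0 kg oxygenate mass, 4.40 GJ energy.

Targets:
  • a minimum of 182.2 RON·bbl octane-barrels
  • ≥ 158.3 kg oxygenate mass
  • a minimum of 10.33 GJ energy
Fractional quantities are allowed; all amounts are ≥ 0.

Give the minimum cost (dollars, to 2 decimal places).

Let x1 = barrels of FCC naphtha, x2 = barrels of toluene, x3 = barrels of straight-run naphtha, x4 = barrels of ethanol, x5 = barrels of butane.
min 146.03x1 + 176.7x2 + 94.63x3 + 166.25x4 + 70.14x5 subject to:
  93x1 + 111.2x2 + 68.9x3 + 115x4 + 96.2x5 ≥ 182.2   (octane-barrels)
  128.4x4 ≥ 158.3   (oxygenate mass)
  5.1x1 + 5.7x2 + 4.99x3 + 3.18x4 + 4.4x5 ≥ 10.33   (energy)
  x1, x2, x3, x4, x5 ≥ 0.
The minimum-cost mix takes nothing from FCC naphtha, toluene, straight-run naphtha — only ethanol, butane. The oxygenate mass and energy requirements are met with equality.
That vertex is x4 = 1.2329, x5 = 1.4567.
Objective = 166.25·1.2329 + 70.14·1.4567 = 307.1426.

$307.14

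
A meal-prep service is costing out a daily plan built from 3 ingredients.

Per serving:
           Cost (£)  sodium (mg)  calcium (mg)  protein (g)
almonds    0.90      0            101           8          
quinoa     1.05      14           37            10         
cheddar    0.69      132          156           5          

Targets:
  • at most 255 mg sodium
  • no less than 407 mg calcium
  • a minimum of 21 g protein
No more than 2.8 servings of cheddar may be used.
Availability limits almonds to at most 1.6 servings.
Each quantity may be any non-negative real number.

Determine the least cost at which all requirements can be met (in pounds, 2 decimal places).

£2.56

Set it up as a linear program. Let x1 = servings of almonds, x2 = servings of quinoa, x3 = servings of cheddar.
min 0.9x1 + 1.05x2 + 0.69x3 s.t.:
  14x2 + 132x3 ≤ 255   (sodium)
  101x1 + 37x2 + 156x3 ≥ 407   (calcium)
  8x1 + 10x2 + 5x3 ≥ 21   (protein)
  x3 ≤ 2.8
  x1 ≤ 1.6
  x1, x2, x3 ≥ 0.
The optimal mix uses every input. Binding constraints: calcium, protein, the almonds cap.
That vertex is x1 = 1.6, x2 = 0.03796, x3 = 1.564.
Objective = 0.9·1.6 + 1.05·0.03796 + 0.69·1.564 = 2.5590.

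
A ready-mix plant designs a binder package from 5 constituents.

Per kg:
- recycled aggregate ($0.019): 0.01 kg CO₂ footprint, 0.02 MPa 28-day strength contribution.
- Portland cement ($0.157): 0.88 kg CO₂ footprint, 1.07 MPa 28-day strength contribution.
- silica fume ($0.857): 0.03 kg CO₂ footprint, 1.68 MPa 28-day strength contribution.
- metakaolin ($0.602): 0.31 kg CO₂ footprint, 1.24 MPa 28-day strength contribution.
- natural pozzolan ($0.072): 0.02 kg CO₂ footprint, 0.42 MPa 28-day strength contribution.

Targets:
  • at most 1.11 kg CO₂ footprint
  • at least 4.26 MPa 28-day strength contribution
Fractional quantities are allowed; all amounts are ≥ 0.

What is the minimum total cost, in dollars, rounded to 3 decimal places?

$0.701

Set it up as a linear program. Let x1 = kg of recycled aggregate, x2 = kg of Portland cement, x3 = kg of silica fume, x4 = kg of metakaolin, x5 = kg of natural pozzolan.
Minimise 0.019x1 + 0.157x2 + 0.857x3 + 0.602x4 + 0.072x5 s.t.:
  0.01x1 + 0.88x2 + 0.03x3 + 0.31x4 + 0.02x5 ≤ 1.11   (CO₂ footprint)
  0.02x1 + 1.07x2 + 1.68x3 + 1.24x4 + 0.42x5 ≥ 4.26   (28-day strength contribution)
  x1, x2, x3, x4, x5 ≥ 0.
The minimum-cost mix takes nothing from recycled aggregate, silica fume, metakaolin — only Portland cement, natural pozzolan. There the CO₂ footprint and 28-day strength contribution constraints are tight.
So Portland cement = 1.094 kg, natural pozzolan = 7.355 kg.
Cost = 0.157·1.094 + 0.072·7.355 = 0.70132.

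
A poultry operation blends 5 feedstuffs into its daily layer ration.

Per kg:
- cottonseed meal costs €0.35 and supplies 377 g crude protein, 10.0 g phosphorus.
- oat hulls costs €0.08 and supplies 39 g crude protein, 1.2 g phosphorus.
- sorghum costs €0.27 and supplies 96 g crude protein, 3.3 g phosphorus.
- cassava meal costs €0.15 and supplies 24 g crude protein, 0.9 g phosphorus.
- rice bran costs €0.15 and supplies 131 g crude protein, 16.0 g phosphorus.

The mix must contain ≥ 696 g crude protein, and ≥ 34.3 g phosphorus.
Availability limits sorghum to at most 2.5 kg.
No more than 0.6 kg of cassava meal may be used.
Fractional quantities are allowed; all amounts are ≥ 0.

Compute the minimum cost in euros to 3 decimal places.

Let x1 = kg of cottonseed meal, x2 = kg of oat hulls, x3 = kg of sorghum, x4 = kg of cassava meal, x5 = kg of rice bran.
Minimise 0.35x1 + 0.08x2 + 0.27x3 + 0.15x4 + 0.15x5 s.t.:
  377x1 + 39x2 + 96x3 + 24x4 + 131x5 ≥ 696   (crude protein)
  10x1 + 1.2x2 + 3.3x3 + 0.9x4 + 16x5 ≥ 34.3   (phosphorus)
  x3 ≤ 2.5
  x4 ≤ 0.6
  x1, x2, x3, x4, x5 ≥ 0.
At the optimum only cottonseed meal, rice bran are positive (oat hulls, sorghum, cassava meal = 0). Binding constraints: crude protein and phosphorus.
So cottonseed meal = 1.407 kg, rice bran = 1.265 kg.
Objective = 0.35·1.407 + 0.15·1.265 = 0.68220.

€0.682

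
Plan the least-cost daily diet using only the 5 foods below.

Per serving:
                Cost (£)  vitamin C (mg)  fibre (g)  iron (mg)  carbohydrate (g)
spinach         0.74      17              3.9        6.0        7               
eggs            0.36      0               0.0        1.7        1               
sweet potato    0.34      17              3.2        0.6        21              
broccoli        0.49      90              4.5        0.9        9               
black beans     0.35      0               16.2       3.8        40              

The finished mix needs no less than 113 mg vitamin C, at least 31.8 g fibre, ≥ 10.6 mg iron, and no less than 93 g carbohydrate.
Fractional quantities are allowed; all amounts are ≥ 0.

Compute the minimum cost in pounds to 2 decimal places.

£1.49

Let x1 = servings of spinach, x2 = servings of eggs, x3 = servings of sweet potato, x4 = servings of broccoli, x5 = servings of black beans.
min 0.74x1 + 0.36x2 + 0.34x3 + 0.49x4 + 0.35x5 with:
  17x1 + 17x3 + 90x4 ≥ 113   (vitamin C)
  3.9x1 + 3.2x3 + 4.5x4 + 16.2x5 ≥ 31.8   (fibre)
  6x1 + 1.7x2 + 0.6x3 + 0.9x4 + 3.8x5 ≥ 10.6   (iron)
  7x1 + 1x2 + 21x3 + 9x4 + 40x5 ≥ 93   (carbohydrate)
  x1, x2, x3, x4, x5 ≥ 0.
The optimal basis is {broccoli, black beans}; spinach, eggs, sweet potato drop out. The vitamin C and iron requirements are met with equality.
Solving gives x4 = 1.256, x5 = 2.492.
Objective = 0.49·1.256 + 0.35·2.492 = 1.4876.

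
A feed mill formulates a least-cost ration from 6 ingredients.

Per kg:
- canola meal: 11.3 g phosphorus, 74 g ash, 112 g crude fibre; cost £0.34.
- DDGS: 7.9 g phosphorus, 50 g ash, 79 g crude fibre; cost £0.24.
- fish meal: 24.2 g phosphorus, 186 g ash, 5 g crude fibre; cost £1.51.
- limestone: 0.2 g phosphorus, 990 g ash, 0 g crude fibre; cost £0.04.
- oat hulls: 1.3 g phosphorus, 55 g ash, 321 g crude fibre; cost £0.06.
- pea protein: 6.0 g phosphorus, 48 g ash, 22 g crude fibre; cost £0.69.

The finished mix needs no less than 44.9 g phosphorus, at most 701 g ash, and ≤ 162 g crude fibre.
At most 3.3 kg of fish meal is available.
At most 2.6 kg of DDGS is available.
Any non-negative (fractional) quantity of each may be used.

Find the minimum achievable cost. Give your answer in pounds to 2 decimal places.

£2.29

Let x1 = kg of canola meal, x2 = kg of DDGS, x3 = kg of fish meal, x4 = kg of limestone, x5 = kg of oat hulls, x6 = kg of pea protein.
min 0.34x1 + 0.24x2 + 1.51x3 + 0.04x4 + 0.06x5 + 0.69x6 with:
  11.3x1 + 7.9x2 + 24.2x3 + 0.2x4 + 1.3x5 + 6x6 ≥ 44.9   (phosphorus)
  74x1 + 50x2 + 186x3 + 990x4 + 55x5 + 48x6 ≤ 701   (ash)
  112x1 + 79x2 + 5x3 + 321x5 + 22x6 ≤ 162   (crude fibre)
  x3 ≤ 3.3
  x2 ≤ 2.6
  x1, x2, x3, x4, x5, x6 ≥ 0.
At the optimum only canola meal, fish meal are positive (DDGS, limestone, oat hulls, pea protein = 0). The phosphorus and crude fibre requirements are met with equality.
That vertex is x1 = 1.393, x3 = 1.205.
Hence cost = 0.34·1.393 + 1.51·1.205 = £2.2932.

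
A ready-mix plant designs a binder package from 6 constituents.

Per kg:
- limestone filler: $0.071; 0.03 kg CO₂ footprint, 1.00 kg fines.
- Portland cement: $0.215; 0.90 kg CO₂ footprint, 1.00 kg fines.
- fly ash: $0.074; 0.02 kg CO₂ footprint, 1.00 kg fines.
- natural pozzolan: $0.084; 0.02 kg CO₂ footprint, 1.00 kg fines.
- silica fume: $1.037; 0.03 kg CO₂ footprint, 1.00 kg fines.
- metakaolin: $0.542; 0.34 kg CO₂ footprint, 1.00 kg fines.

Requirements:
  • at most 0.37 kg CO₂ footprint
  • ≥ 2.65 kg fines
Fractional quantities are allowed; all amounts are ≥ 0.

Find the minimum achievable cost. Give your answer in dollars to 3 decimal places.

$0.188

This is a linear program. Let x1 = kg of limestone filler, x2 = kg of Portland cement, x3 = kg of fly ash, x4 = kg of natural pozzolan, x5 = kg of silica fume, x6 = kg of metakaolin.
Minimise 0.071x1 + 0.215x2 + 0.074x3 + 0.084x4 + 1.037x5 + 0.542x6 subject to:
  0.03x1 + 0.9x2 + 0.02x3 + 0.02x4 + 0.03x5 + 0.34x6 ≤ 0.37   (CO₂ footprint)
  1x1 + 1x2 + 1x3 + 1x4 + 1x5 + 1x6 ≥ 2.65   (fines)
  x1, x2, x3, x4, x5, x6 ≥ 0.
The minimum-cost mix takes nothing from Portland cement, fly ash, natural pozzolan, silica fume, metakaolin — only limestone filler. There the fines constraint is tight.
Optimal quantities: limestone filler = 2.65 kg.
Objective = 0.071·2.65 = 0.18815.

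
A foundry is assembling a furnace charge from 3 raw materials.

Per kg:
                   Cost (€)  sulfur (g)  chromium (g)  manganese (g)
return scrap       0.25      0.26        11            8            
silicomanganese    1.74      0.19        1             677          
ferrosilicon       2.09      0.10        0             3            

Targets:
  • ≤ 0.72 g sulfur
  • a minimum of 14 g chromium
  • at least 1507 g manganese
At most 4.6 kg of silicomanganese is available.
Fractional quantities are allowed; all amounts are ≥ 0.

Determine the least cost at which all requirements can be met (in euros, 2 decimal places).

Let x1 = kg of return scrap, x2 = kg of silicomanganese, x3 = kg of ferrosilicon.
min 0.25x1 + 1.74x2 + 2.09x3 with:
  0.26x1 + 0.19x2 + 0.1x3 ≤ 0.72   (sulfur)
  11x1 + 1x2 ≥ 14   (chromium)
  8x1 + 677x2 + 3x3 ≥ 1507   (manganese)
  x2 ≤ 4.6
  x1, x2, x3 ≥ 0.
The cheapest feasible vertex uses only return scrap, silicomanganese; ferrosilicon is not used. There the chromium and manganese constraints are tight.
Optimal quantities: return scrap = 1.072 kg, silicomanganese = 2.213 kg.
Cost = 0.25·1.072 + 1.74·2.213 = 4.1186.

€4.12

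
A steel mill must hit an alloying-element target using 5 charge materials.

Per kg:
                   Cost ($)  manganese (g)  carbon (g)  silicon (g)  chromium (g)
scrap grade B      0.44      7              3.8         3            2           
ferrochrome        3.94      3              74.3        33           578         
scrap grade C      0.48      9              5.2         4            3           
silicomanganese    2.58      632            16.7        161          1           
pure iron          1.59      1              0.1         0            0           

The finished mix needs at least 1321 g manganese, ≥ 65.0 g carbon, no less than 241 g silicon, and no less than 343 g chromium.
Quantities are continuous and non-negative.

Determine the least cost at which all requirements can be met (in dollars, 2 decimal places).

$7.71

Let x1 = kg of scrap grade B, x2 = kg of ferrochrome, x3 = kg of scrap grade C, x4 = kg of silicomanganese, x5 = kg of pure iron.
Minimize 0.44x1 + 3.94x2 + 0.48x3 + 2.58x4 + 1.59x5 subject to:
  7x1 + 3x2 + 9x3 + 632x4 + 1x5 ≥ 1321   (manganese)
  3.8x1 + 74.3x2 + 5.2x3 + 16.7x4 + 0.1x5 ≥ 65   (carbon)
  3x1 + 33x2 + 4x3 + 161x4 ≥ 241   (silicon)
  2x1 + 578x2 + 3x3 + 1x4 ≥ 343   (chromium)
  x1, x2, x3, x4, x5 ≥ 0.
At the optimum only ferrochrome, silicomanganese are positive (scrap grade B, scrap grade C, pure iron = 0). There the manganese and chromium constraints are tight.
That vertex is x2 = 0.5898, x4 = 2.087.
Hence cost = 3.94·0.5898 + 2.58·2.087 = $7.7083.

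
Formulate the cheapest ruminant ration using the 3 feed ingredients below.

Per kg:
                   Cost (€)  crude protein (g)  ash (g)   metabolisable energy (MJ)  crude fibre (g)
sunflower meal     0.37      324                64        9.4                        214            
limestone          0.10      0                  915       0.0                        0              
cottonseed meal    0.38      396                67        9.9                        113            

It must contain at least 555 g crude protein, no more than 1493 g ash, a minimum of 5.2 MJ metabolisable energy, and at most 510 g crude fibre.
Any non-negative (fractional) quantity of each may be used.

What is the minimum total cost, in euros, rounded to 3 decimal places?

€0.533

Let x1 = kg of sunflower meal, x2 = kg of limestone, x3 = kg of cottonseed meal.
min 0.37x1 + 0.1x2 + 0.38x3 with:
  324x1 + 396x3 ≥ 555   (crude protein)
  64x1 + 915x2 + 67x3 ≤ 1493   (ash)
  9.4x1 + 9.9x3 ≥ 5.2   (metabolisable energy)
  214x1 + 113x3 ≤ 510   (crude fibre)
  x1, x2, x3 ≥ 0.
The cheapest feasible vertex uses only cottonseed meal; sunflower meal, limestone are not used. There the crude protein constraint is tight.
Optimal quantities: cottonseed meal = 1.402 kg.
Objective = 0.38·1.402 = 0.53276.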